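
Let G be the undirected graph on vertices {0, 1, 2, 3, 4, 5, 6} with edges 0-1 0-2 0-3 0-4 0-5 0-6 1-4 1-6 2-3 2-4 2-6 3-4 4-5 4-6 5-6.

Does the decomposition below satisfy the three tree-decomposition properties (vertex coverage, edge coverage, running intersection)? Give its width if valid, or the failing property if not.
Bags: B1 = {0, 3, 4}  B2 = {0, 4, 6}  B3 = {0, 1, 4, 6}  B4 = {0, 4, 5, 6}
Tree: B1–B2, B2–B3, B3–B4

No — vertex 2 appears in no bag.

A tree decomposition must satisfy three properties: every vertex lies in some bag; for every edge, both endpoints lie together in some bag; and for every vertex, the bags containing it form a connected subtree. Here vertex 2 appears in no bag, so the decomposition is invalid.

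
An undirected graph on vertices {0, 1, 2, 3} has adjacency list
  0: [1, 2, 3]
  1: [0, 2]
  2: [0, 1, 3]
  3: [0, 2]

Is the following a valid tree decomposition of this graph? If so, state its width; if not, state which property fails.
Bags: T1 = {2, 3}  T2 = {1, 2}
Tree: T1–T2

No — vertex 0 appears in no bag.

A tree decomposition must satisfy three properties: every vertex lies in some bag; for every edge, both endpoints lie together in some bag; and for every vertex, the bags containing it form a connected subtree. Here vertex 0 appears in no bag, so the decomposition is invalid.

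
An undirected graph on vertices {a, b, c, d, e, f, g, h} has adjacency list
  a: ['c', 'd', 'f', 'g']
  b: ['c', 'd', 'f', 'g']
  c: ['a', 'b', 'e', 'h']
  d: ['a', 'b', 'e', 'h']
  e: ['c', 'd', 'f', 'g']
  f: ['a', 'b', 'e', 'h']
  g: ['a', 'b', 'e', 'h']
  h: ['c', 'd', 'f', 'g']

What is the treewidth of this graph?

A width-4 tree decomposition is:
Bags: B1 = {b, c, d, f, g}  B2 = {c, d, e, f, g}  B3 = {c, d, f, g, h}  B4 = {a, c, d, f, g}
Tree: B1–B2, B2–B3, B3–B4
Every bag has size at most 5, so the width is 5 − 1 = 4 and tw(G) ≤ 4. For the lower bound: the 5 vertex sets {b,d}, {e,g}, {c,h}, {f}, {a} are disjoint, each induces a connected subgraph, and every pair is joined by at least one edge of G. Contracting each set to a single vertex therefore yields K_{5} as a minor, and since treewidth is minor-monotone, tw(G) ≥ tw(K_{5}) = 4. Combining the bounds, tw(G) = 4.

4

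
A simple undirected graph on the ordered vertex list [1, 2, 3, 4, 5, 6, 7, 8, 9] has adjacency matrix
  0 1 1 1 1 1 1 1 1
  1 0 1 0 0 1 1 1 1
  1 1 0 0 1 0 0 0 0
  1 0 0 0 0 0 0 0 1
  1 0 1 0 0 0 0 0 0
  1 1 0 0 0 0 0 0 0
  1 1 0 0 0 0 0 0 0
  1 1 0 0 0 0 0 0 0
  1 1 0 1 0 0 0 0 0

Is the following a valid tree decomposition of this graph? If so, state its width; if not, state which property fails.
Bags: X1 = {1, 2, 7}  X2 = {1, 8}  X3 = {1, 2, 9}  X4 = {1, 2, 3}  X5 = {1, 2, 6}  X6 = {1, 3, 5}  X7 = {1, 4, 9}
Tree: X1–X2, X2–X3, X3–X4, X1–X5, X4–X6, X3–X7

A tree decomposition must satisfy three properties: every vertex lies in some bag; for every edge, both endpoints lie together in some bag; and for every vertex, the bags containing it form a connected subtree. Here edge (2,8) lies in no bag, so the decomposition is invalid.

No — edge (2,8) lies in no bag.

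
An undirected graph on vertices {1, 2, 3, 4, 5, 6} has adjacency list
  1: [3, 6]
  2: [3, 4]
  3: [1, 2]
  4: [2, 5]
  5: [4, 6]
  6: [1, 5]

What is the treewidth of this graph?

2

A width-2 tree decomposition is:
Bags: B1 = {1, 2, 3}  B2 = {1, 2, 4}  B3 = {1, 4, 5}  B4 = {1, 5, 6}
Tree: B1–B2, B2–B3, B3–B4
Each bag holds 3 vertices, so the decomposition has width 2, which upper-bounds the treewidth. For the lower bound, G contains the cycle 1–3–2–4–5–6–1, so G is not a forest; only forests have treewidth ≤ 1, hence tw(G) ≥ 2. Hence tw(G) = 2 exactly.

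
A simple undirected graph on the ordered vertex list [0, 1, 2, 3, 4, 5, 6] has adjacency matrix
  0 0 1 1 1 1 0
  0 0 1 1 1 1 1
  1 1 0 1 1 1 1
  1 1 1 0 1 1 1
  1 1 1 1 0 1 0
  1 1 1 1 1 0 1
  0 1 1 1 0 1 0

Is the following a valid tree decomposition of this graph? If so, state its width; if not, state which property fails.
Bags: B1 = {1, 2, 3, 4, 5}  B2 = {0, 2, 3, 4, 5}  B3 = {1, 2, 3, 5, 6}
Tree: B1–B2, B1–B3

Every vertex of G appears in some bag (union = {0, 1, 2, 3, 4, 5, 6}); every edge is covered by a bag; and for each vertex v the set of bags containing v is connected in the bag tree. The decomposition is therefore valid. The largest bag has 5 vertices, so the width is 4.

Yes; width 4.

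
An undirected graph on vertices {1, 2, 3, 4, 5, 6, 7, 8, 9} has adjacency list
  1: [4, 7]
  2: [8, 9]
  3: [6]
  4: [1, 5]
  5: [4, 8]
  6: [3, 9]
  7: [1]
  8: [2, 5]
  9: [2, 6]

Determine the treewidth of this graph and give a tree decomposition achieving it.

Treewidth 1.
Bags: B1 = {1, 7}  B2 = {1, 4}  B3 = {4, 5}  B4 = {5, 8}  B5 = {2, 8}  B6 = {2, 9}  B7 = {6, 9}  B8 = {3, 6}
Tree: B1–B2, B2–B3, B3–B4, B4–B5, B5–B6, B6–B7, B7–B8

Every bag has size at most 2, so the width is 2 − 1 = 1 and tw(G) ≤ 1. Any graph with an edge has treewidth ≥ 1, and G has the edge 7–1. Combining the bounds, tw(G) = 1.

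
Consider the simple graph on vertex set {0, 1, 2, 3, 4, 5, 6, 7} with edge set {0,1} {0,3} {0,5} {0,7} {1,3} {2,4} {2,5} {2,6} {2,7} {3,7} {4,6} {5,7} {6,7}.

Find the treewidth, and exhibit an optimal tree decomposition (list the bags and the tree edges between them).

Every bag has size at most 3, so the width is 3 − 1 = 2 and tw(G) ≤ 2. Conversely, {0, 1, 3} is a clique of size 3, and the vertices of any clique must share a bag in every tree decomposition; so some bag has ≥ 3 vertices and tw(G) ≥ 2. Hence tw(G) = 2 exactly.

Treewidth 2.
Bags: B1 = {2, 5, 7}  B2 = {2, 6, 7}  B3 = {2, 4, 6}  B4 = {0, 5, 7}  B5 = {0, 3, 7}  B6 = {0, 1, 3}
Tree: B1–B2, B2–B3, B1–B4, B4–B5, B5–B6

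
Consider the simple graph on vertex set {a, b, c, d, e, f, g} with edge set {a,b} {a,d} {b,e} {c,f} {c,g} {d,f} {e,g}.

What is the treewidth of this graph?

A width-2 tree decomposition is:
Bags: B1 = {a, b, d}  B2 = {b, d, f}  B3 = {b, c, f}  B4 = {b, c, g}  B5 = {b, e, g}
Tree: B1–B2, B2–B3, B3–B4, B4–B5
Each bag holds 3 vertices, so the decomposition has width 2, which upper-bounds the treewidth. The edges b–a–d–f–c–g–e–b form a cycle, so G is not a tree and its treewidth is at least 2. Hence tw(G) = 2 exactly.

2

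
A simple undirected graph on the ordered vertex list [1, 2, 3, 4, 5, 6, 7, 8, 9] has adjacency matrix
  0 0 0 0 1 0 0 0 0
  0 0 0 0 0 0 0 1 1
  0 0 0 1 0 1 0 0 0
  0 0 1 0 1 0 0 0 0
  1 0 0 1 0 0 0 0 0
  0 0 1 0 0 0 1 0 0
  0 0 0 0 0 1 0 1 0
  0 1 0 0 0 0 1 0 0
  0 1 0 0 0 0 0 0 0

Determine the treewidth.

A width-1 tree decomposition is:
Bags: B1 = {2, 9}  B2 = {2, 8}  B3 = {7, 8}  B4 = {6, 7}  B5 = {3, 6}  B6 = {3, 4}  B7 = {4, 5}  B8 = {1, 5}
Tree: B1–B2, B2–B3, B3–B4, B4–B5, B5–B6, B6–B7, B7–B8
Every bag has size at most 2, so the width is 2 − 1 = 1 and tw(G) ≤ 1. G has an edge, so its treewidth is at least 1. The upper and lower bounds meet at 1, so that is the treewidth.

1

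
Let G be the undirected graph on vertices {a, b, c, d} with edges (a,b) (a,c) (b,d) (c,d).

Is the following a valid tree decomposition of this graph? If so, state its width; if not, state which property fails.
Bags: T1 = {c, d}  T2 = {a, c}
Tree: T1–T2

No — vertex b appears in no bag.

A tree decomposition must satisfy three properties: every vertex lies in some bag; for every edge, both endpoints lie together in some bag; and for every vertex, the bags containing it form a connected subtree. Here vertex b appears in no bag, so the decomposition is invalid.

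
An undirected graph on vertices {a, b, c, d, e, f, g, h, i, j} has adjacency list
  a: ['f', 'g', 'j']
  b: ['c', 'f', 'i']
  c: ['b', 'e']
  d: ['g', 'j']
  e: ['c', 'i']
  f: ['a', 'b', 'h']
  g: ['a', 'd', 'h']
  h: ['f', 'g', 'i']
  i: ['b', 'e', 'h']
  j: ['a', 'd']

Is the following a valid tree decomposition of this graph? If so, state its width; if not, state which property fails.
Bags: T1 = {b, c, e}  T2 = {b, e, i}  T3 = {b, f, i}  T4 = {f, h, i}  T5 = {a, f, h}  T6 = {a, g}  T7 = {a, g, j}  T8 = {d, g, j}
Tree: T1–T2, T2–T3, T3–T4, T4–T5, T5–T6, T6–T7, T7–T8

No — edge (h,g) lies in no bag.

A tree decomposition must satisfy three properties: every vertex lies in some bag; for every edge, both endpoints lie together in some bag; and for every vertex, the bags containing it form a connected subtree. Here edge (h,g) lies in no bag, so the decomposition is invalid.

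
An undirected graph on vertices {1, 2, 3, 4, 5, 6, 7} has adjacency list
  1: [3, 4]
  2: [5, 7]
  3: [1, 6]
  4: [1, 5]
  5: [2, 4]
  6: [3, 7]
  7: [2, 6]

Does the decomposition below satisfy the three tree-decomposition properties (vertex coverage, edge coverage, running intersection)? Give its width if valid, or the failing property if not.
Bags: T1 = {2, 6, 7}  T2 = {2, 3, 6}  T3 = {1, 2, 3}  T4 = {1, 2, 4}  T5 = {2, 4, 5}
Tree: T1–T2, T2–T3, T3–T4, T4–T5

Yes; width 2.

Checking the three conditions: (i) the bags cover all of {1, 2, 3, 4, 5, 6, 7}; (ii) for each edge, some bag contains both endpoints; (iii) the bags containing any fixed vertex form a subtree. All hold, so the decomposition is valid with width 3 − 1 = 2.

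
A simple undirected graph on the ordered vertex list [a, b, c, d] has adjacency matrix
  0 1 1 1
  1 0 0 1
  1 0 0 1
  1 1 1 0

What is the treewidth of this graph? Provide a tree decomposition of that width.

Treewidth 2.
One optimal decomposition is:
Bags: B1 = {a, b, d}  B2 = {a, c, d}
Tree: B1–B2

The largest bag has 3 vertices, giving width 2; this decomposition certifies tw(G) ≤ 2. On the other hand G contains the 3-clique {a, c, d}. A clique must lie in a single bag of any decomposition, so no decomposition can have width below 2. Therefore the treewidth is 2.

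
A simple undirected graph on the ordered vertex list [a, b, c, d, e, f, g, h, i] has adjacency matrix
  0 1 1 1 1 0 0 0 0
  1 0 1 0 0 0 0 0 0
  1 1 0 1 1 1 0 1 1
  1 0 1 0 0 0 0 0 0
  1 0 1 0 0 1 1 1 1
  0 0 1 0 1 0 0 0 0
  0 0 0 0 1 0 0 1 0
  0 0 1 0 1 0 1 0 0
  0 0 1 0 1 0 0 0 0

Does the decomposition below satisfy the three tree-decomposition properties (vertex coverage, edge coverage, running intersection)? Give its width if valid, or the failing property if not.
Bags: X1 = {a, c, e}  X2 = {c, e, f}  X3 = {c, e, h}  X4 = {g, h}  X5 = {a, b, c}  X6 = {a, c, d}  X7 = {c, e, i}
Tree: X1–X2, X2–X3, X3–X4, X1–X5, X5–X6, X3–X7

A tree decomposition must satisfy three properties: every vertex lies in some bag; for every edge, both endpoints lie together in some bag; and for every vertex, the bags containing it form a connected subtree. Here edge (e,g) lies in no bag, so the decomposition is invalid.

No — edge (e,g) lies in no bag.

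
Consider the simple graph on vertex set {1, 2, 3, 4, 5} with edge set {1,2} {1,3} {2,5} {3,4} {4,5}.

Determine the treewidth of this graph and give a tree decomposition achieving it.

The largest bag has 3 vertices, giving width 2; this decomposition certifies tw(G) ≤ 2. The edges 2–5–4–3–1–2 form a cycle, so G is not a tree and its treewidth is at least 2. Hence tw(G) = 2 exactly.

Treewidth 2.
One such decomposition:
Bags: B1 = {2, 4, 5}  B2 = {2, 3, 4}  B3 = {1, 2, 3}
Tree: B1–B2, B2–B3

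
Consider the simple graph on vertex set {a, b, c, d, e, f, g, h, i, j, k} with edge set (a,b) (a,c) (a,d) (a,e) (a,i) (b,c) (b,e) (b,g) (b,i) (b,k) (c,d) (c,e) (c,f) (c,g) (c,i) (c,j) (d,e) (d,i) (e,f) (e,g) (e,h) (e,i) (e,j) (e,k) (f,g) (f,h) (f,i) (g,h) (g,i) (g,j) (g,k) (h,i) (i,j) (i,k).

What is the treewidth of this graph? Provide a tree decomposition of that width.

The largest bag has 5 vertices, giving width 4; this decomposition certifies tw(G) ≤ 4. For the lower bound, the 5 vertices {a, c, d, e, i} are pairwise adjacent, and any tree decomposition puts a clique entirely inside one bag — forcing width ≥ 4. Combining the bounds, tw(G) = 4.

Treewidth 4.
One optimal decomposition is:
Bags: B1 = {a, b, c, e, i}  B2 = {b, c, e, g, i}  B3 = {c, e, f, g, i}  B4 = {e, f, g, h, i}  B5 = {a, c, d, e, i}  B6 = {c, e, g, i, j}  B7 = {b, e, g, i, k}
Tree: B1–B2, B2–B3, B3–B4, B1–B5, B3–B6, B2–B7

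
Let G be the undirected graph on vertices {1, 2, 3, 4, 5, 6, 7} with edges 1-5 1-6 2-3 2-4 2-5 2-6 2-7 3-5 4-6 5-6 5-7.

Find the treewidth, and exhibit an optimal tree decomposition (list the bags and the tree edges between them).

Every bag has size at most 3, so the width is 3 − 1 = 2 and tw(G) ≤ 2. On the other hand G contains the 3-clique {1, 5, 6}. A clique must lie in a single bag of any decomposition, so no decomposition can have width below 2. The upper and lower bounds meet at 2, so that is the treewidth.

Treewidth 2.
One optimal decomposition is:
Bags: B1 = {1, 5, 6}  B2 = {2, 5, 6}  B3 = {2, 4, 6}  B4 = {2, 3, 5}  B5 = {2, 5, 7}
Tree: B1–B2, B2–B3, B2–B4, B2–B5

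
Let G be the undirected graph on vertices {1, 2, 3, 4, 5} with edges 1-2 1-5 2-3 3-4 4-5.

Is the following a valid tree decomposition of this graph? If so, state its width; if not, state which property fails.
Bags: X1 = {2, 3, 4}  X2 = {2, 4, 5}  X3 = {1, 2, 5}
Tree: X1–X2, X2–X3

Checking the three conditions: (i) the bags cover all of {1, 2, 3, 4, 5}; (ii) for each edge, some bag contains both endpoints; (iii) the bags containing any fixed vertex form a subtree. All hold, so the decomposition is valid with width 3 − 1 = 2.

Yes; width 2.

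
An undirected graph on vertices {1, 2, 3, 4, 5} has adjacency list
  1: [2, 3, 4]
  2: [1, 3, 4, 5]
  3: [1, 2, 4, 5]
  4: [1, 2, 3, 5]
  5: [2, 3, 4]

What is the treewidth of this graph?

3

A width-3 tree decomposition is:
Bags: B1 = {1, 2, 3, 4}  B2 = {2, 3, 4, 5}
Tree: B1–B2
The largest bag has 4 vertices, giving width 3; this decomposition certifies tw(G) ≤ 3. On the other hand G contains the 4-clique {1, 2, 3, 4}. A clique must lie in a single bag of any decomposition, so no decomposition can have width below 3. Combining the bounds, tw(G) = 3.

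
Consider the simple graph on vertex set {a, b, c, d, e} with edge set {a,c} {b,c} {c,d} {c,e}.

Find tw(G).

1

A width-1 tree decomposition is:
Bags: B1 = {a, c}  B2 = {c, e}  B3 = {b, c}  B4 = {c, d}
Tree: B1–B2, B1–B3, B3–B4
Each bag holds 2 vertices, so the decomposition has width 1, which upper-bounds the treewidth. G has an edge, so its treewidth is at least 1. Hence tw(G) = 1 exactly.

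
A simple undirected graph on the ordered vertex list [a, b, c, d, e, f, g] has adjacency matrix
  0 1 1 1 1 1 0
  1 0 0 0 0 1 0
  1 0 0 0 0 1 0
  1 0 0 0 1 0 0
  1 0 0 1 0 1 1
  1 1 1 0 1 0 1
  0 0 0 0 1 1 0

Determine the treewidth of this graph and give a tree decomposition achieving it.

Treewidth 2.
Bags: B1 = {a, e, f}  B2 = {e, f, g}  B3 = {a, d, e}  B4 = {a, b, f}  B5 = {a, c, f}
Tree: B1–B2, B1–B3, B1–B4, B1–B5

Every bag has size at most 3, so the width is 3 − 1 = 2 and tw(G) ≤ 2. On the other hand G contains the 3-clique {a, d, e}. A clique must lie in a single bag of any decomposition, so no decomposition can have width below 2. Therefore the treewidth is 2.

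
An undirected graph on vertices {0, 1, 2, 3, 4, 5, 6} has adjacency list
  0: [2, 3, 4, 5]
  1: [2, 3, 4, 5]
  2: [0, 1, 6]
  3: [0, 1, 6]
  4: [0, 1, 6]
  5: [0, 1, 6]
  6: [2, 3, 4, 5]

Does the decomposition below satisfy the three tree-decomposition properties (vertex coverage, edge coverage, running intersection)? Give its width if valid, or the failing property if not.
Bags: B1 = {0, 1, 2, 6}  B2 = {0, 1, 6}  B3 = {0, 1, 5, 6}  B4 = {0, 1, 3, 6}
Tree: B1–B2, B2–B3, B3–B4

A tree decomposition must satisfy three properties: every vertex lies in some bag; for every edge, both endpoints lie together in some bag; and for every vertex, the bags containing it form a connected subtree. Here vertex 4 appears in no bag, so the decomposition is invalid.

No — vertex 4 appears in no bag.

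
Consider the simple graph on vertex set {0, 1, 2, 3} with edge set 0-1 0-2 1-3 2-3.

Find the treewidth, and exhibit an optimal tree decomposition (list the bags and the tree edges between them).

Treewidth 2.
One such decomposition:
Bags: B1 = {0, 1, 3}  B2 = {0, 2, 3}
Tree: B1–B2

Every bag has size at most 3, so the width is 3 − 1 = 2 and tw(G) ≤ 2. For the lower bound, G contains the cycle 0–1–3–2–0, so G is not a forest; only forests have treewidth ≤ 1, hence tw(G) ≥ 2. Therefore the treewidth is 2.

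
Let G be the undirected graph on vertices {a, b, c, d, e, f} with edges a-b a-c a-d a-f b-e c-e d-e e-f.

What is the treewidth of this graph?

A width-2 tree decomposition is:
Bags: B1 = {a, c, e}  B2 = {a, d, e}  B3 = {a, b, e}  B4 = {a, e, f}
Tree: B1–B2, B2–B3, B3–B4
Every bag has size at most 3, so the width is 3 − 1 = 2 and tw(G) ≤ 2. The edges c–a–d–e–c form a cycle, so G is not a tree and its treewidth is at least 2. Hence tw(G) = 2 exactly.

2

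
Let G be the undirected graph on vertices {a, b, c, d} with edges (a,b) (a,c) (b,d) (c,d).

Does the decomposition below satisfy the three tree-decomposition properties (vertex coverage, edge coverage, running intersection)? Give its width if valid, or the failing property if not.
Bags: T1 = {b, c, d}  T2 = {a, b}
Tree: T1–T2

No — edge (c,a) lies in no bag.

A tree decomposition must satisfy three properties: every vertex lies in some bag; for every edge, both endpoints lie together in some bag; and for every vertex, the bags containing it form a connected subtree. Here edge (c,a) lies in no bag, so the decomposition is invalid.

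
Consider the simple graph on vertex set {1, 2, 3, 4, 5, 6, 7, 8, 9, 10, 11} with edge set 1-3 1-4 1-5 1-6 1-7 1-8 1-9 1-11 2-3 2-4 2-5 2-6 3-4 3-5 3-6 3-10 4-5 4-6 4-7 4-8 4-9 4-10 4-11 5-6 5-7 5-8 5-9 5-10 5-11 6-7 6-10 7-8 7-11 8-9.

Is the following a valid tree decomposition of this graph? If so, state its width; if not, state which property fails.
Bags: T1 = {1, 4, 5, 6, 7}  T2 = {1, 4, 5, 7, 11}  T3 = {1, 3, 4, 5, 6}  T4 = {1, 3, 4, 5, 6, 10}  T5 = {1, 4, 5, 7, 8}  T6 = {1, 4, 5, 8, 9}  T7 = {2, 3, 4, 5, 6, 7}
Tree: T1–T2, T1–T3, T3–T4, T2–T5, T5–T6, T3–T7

No — bags containing vertex 7 are not connected in the tree.

A tree decomposition must satisfy three properties: every vertex lies in some bag; for every edge, both endpoints lie together in some bag; and for every vertex, the bags containing it form a connected subtree. Here bags containing vertex 7 are not connected in the tree, so the decomposition is invalid.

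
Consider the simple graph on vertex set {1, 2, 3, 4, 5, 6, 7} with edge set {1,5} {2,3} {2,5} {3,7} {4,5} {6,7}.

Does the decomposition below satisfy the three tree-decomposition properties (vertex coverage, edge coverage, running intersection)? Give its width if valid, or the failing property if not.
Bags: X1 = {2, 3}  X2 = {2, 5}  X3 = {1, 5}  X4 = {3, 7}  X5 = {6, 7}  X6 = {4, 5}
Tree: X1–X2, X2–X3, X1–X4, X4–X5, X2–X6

Every vertex of G appears in some bag (union = {1, 2, 3, 4, 5, 6, 7}); every edge is covered by a bag; and for each vertex v the set of bags containing v is connected in the bag tree. The decomposition is therefore valid. The largest bag has 2 vertices, so the width is 1.

Yes; width 1.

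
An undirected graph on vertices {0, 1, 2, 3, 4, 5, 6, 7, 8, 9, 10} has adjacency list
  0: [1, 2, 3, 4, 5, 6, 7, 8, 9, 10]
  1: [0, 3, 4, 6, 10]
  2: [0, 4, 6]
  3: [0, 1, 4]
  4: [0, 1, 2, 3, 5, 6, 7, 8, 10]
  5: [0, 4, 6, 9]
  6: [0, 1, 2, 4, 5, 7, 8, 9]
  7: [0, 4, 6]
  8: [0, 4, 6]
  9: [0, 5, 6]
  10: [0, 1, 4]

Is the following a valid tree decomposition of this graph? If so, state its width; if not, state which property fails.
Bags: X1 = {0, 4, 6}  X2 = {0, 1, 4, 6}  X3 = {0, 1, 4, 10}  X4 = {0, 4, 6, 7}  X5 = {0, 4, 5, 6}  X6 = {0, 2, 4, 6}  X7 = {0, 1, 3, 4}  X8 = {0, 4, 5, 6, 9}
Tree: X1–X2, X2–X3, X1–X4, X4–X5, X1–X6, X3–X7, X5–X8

A tree decomposition must satisfy three properties: every vertex lies in some bag; for every edge, both endpoints lie together in some bag; and for every vertex, the bags containing it form a connected subtree. Here vertex 8 appears in no bag, so the decomposition is invalid.

No — vertex 8 appears in no bag.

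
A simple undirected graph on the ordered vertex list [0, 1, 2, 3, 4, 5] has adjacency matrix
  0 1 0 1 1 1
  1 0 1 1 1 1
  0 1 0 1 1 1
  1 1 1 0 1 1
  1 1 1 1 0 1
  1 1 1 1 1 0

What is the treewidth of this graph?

A width-4 tree decomposition is:
Bags: B1 = {0, 1, 3, 4, 5}  B2 = {1, 2, 3, 4, 5}
Tree: B1–B2
Each bag holds 5 vertices, so the decomposition has width 4, which upper-bounds the treewidth. On the other hand G contains the 5-clique {0, 1, 3, 4, 5}. A clique must lie in a single bag of any decomposition, so no decomposition can have width below 4. Therefore the treewidth is 4.

4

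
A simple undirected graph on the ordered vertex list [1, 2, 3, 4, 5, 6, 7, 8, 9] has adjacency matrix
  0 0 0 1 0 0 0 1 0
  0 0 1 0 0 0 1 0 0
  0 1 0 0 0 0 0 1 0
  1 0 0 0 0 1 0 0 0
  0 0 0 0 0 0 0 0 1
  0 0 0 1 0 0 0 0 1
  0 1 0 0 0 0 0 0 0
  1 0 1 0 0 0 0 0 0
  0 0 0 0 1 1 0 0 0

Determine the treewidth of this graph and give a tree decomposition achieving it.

Treewidth 1.
One optimal decomposition is:
Bags: B1 = {5, 9}  B2 = {6, 9}  B3 = {4, 6}  B4 = {1, 4}  B5 = {1, 8}  B6 = {3, 8}  B7 = {2, 3}  B8 = {2, 7}
Tree: B1–B2, B2–B3, B3–B4, B4–B5, B5–B6, B6–B7, B7–B8

The largest bag has 2 vertices, giving width 1; this decomposition certifies tw(G) ≤ 1. Since G has at least one edge (e.g. 5–9), it is not an edgeless graph, so tw(G) ≥ 1. Therefore the treewidth is 1.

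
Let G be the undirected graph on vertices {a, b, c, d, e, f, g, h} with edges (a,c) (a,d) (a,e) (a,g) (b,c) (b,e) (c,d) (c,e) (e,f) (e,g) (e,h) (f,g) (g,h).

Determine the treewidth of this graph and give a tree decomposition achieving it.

The largest bag has 3 vertices, giving width 2; this decomposition certifies tw(G) ≤ 2. For the lower bound, the 3 vertices {a, c, d} are pairwise adjacent, and any tree decomposition puts a clique entirely inside one bag — forcing width ≥ 2. The upper and lower bounds meet at 2, so that is the treewidth.

Treewidth 2.
Bags: B1 = {b, c, e}  B2 = {a, c, e}  B3 = {a, e, g}  B4 = {e, f, g}  B5 = {a, c, d}  B6 = {e, g, h}
Tree: B1–B2, B2–B3, B3–B4, B2–B5, B4–B6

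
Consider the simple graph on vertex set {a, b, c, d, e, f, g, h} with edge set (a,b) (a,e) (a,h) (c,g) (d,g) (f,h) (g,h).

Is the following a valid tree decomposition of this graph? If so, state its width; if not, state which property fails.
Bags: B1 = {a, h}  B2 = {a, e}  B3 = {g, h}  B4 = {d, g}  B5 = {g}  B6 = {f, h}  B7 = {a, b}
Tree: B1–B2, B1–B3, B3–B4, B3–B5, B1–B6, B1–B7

A tree decomposition must satisfy three properties: every vertex lies in some bag; for every edge, both endpoints lie together in some bag; and for every vertex, the bags containing it form a connected subtree. Here vertex c appears in no bag, so the decomposition is invalid.

No — vertex c appears in no bag.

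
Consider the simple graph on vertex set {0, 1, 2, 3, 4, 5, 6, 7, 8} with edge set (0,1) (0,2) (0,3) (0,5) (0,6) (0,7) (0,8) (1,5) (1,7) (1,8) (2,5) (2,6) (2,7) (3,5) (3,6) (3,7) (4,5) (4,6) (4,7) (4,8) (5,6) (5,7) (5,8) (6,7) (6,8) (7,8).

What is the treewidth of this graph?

4

A width-4 tree decomposition is:
Bags: B1 = {0, 1, 5, 7, 8}  B2 = {0, 5, 6, 7, 8}  B3 = {0, 3, 5, 6, 7}  B4 = {4, 5, 6, 7, 8}  B5 = {0, 2, 5, 6, 7}
Tree: B1–B2, B2–B3, B2–B4, B3–B5
Each bag holds 5 vertices, so the decomposition has width 4, which upper-bounds the treewidth. For the lower bound, the 5 vertices {0, 1, 5, 7, 8} are pairwise adjacent, and any tree decomposition puts a clique entirely inside one bag — forcing width ≥ 4. Hence tw(G) = 4 exactly.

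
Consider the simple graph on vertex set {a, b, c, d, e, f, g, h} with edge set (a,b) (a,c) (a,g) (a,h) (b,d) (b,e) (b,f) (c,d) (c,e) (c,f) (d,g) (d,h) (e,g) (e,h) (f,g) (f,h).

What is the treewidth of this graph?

4

A width-4 tree decomposition is:
Bags: B1 = {b, c, f, g, h}  B2 = {b, c, e, g, h}  B3 = {b, c, d, g, h}  B4 = {a, b, c, g, h}
Tree: B1–B2, B2–B3, B3–B4
Every bag has size at most 5, so the width is 5 − 1 = 4 and tw(G) ≤ 4. For the lower bound: the 5 vertex sets {c,f}, {b,e}, {d,g}, {h}, {a} are disjoint, each induces a connected subgraph, and every pair is joined by at least one edge of G. Contracting each set to a single vertex therefore yields K_{5} as a minor, and since treewidth is minor-monotone, tw(G) ≥ tw(K_{5}) = 4. Combining the bounds, tw(G) = 4.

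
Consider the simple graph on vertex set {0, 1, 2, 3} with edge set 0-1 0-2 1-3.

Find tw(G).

1

A width-1 tree decomposition is:
Bags: B1 = {1, 3}  B2 = {0, 1}  B3 = {0, 2}
Tree: B1–B2, B2–B3
The largest bag has 2 vertices, giving width 1; this decomposition certifies tw(G) ≤ 1. Since G has at least one edge (e.g. 3–1), it is not an edgeless graph, so tw(G) ≥ 1. Therefore the treewidth is 1.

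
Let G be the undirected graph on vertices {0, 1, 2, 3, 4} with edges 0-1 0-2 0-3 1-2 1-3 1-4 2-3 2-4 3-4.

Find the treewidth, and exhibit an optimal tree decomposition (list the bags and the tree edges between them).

Treewidth 3.
Bags: B1 = {1, 2, 3, 4}  B2 = {0, 1, 2, 3}
Tree: B1–B2

The largest bag has 4 vertices, giving width 3; this decomposition certifies tw(G) ≤ 3. Conversely, {0, 1, 2, 3} is a clique of size 4, and the vertices of any clique must share a bag in every tree decomposition; so some bag has ≥ 4 vertices and tw(G) ≥ 3. Hence tw(G) = 3 exactly.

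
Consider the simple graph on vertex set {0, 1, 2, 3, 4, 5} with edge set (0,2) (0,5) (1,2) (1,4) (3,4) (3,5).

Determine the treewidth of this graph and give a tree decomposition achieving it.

Treewidth 2.
One optimal decomposition is:
Bags: B1 = {0, 3, 5}  B2 = {0, 3, 4}  B3 = {0, 1, 4}  B4 = {0, 1, 2}
Tree: B1–B2, B2–B3, B3–B4

Every bag has size at most 3, so the width is 3 − 1 = 2 and tw(G) ≤ 2. Since 0–5–3–4–1–2–0 is a cycle in G, G is not acyclic. Forests are exactly the graphs of treewidth ≤ 1, so tw(G) ≥ 2. Hence tw(G) = 2 exactly.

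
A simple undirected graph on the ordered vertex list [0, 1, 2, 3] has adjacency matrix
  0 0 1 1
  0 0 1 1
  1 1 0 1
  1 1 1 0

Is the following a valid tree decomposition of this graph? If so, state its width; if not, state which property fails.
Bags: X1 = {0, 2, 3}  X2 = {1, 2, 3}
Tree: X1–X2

Yes; width 2.

Every vertex of G appears in some bag (union = {0, 1, 2, 3}); every edge is covered by a bag; and for each vertex v the set of bags containing v is connected in the bag tree. The decomposition is therefore valid. The largest bag has 3 vertices, so the width is 2.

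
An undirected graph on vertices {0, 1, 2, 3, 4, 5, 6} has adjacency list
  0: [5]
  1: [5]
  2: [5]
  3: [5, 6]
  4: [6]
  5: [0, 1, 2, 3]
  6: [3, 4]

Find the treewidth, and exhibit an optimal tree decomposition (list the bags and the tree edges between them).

Every bag has size at most 2, so the width is 2 − 1 = 1 and tw(G) ≤ 1. G has an edge, so its treewidth is at least 1. Therefore the treewidth is 1.

Treewidth 1.
One optimal decomposition is:
Bags: B1 = {3, 6}  B2 = {3, 5}  B3 = {4, 6}  B4 = {2, 5}  B5 = {0, 5}  B6 = {1, 5}
Tree: B1–B2, B1–B3, B2–B4, B2–B5, B5–B6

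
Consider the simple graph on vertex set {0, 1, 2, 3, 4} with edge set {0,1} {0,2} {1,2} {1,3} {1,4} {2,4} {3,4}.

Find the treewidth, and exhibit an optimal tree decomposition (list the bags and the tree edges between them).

The largest bag has 3 vertices, giving width 2; this decomposition certifies tw(G) ≤ 2. For the lower bound, the 3 vertices {0, 1, 2} are pairwise adjacent, and any tree decomposition puts a clique entirely inside one bag — forcing width ≥ 2. Combining the bounds, tw(G) = 2.

Treewidth 2.
One optimal decomposition is:
Bags: B1 = {1, 3, 4}  B2 = {1, 2, 4}  B3 = {0, 1, 2}
Tree: B1–B2, B2–B3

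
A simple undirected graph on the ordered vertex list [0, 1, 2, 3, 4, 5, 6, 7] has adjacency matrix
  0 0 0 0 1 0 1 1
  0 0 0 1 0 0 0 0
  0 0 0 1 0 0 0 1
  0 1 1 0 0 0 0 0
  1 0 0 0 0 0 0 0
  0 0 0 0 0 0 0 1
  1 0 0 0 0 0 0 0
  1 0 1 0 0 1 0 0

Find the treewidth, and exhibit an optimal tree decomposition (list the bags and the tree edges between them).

Treewidth 1.
Bags: B1 = {2, 3}  B2 = {2, 7}  B3 = {0, 7}  B4 = {0, 6}  B5 = {0, 4}  B6 = {1, 3}  B7 = {5, 7}
Tree: B1–B2, B2–B3, B3–B4, B4–B5, B1–B6, B3–B7

Each bag holds 2 vertices, so the decomposition has width 1, which upper-bounds the treewidth. Since G has at least one edge (e.g. 3–2), it is not an edgeless graph, so tw(G) ≥ 1. Hence tw(G) = 1 exactly.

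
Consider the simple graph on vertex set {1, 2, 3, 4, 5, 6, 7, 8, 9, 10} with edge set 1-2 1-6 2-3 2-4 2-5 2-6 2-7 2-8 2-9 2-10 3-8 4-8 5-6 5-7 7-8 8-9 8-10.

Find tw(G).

A width-2 tree decomposition is:
Bags: B1 = {2, 7, 8}  B2 = {2, 4, 8}  B3 = {2, 8, 9}  B4 = {2, 5, 7}  B5 = {2, 5, 6}  B6 = {2, 3, 8}  B7 = {1, 2, 6}  B8 = {2, 8, 10}
Tree: B1–B2, B1–B3, B1–B4, B4–B5, B3–B6, B5–B7, B2–B8
The largest bag has 3 vertices, giving width 2; this decomposition certifies tw(G) ≤ 2. On the other hand G contains the 3-clique {2, 3, 8}. A clique must lie in a single bag of any decomposition, so no decomposition can have width below 2. The upper and lower bounds meet at 2, so that is the treewidth.

2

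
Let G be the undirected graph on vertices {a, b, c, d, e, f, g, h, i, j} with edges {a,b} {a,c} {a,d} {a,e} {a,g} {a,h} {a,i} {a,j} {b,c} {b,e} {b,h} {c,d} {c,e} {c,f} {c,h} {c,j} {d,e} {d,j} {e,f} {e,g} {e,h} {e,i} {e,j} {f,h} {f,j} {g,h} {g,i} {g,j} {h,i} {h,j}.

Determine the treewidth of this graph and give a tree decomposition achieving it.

Every bag has size at most 5, so the width is 5 − 1 = 4 and tw(G) ≤ 4. On the other hand G contains the 5-clique {a, c, d, e, j}. A clique must lie in a single bag of any decomposition, so no decomposition can have width below 4. The upper and lower bounds meet at 4, so that is the treewidth.

Treewidth 4.
One optimal decomposition is:
Bags: B1 = {a, c, e, h, j}  B2 = {a, e, g, h, j}  B3 = {a, b, c, e, h}  B4 = {c, e, f, h, j}  B5 = {a, e, g, h, i}  B6 = {a, c, d, e, j}
Tree: B1–B2, B1–B3, B1–B4, B2–B5, B1–B6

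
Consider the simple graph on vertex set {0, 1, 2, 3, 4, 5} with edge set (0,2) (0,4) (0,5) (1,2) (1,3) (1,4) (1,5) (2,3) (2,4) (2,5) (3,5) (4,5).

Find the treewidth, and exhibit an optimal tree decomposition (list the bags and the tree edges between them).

Treewidth 3.
Bags: B1 = {1, 2, 4, 5}  B2 = {1, 2, 3, 5}  B3 = {0, 2, 4, 5}
Tree: B1–B2, B1–B3

The largest bag has 4 vertices, giving width 3; this decomposition certifies tw(G) ≤ 3. Conversely, {0, 2, 4, 5} is a clique of size 4, and the vertices of any clique must share a bag in every tree decomposition; so some bag has ≥ 4 vertices and tw(G) ≥ 3. Combining the bounds, tw(G) = 3.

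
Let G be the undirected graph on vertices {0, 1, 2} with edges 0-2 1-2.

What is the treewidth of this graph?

A width-1 tree decomposition is:
Bags: B1 = {1, 2}  B2 = {0, 2}
Tree: B1–B2
Each bag holds 2 vertices, so the decomposition has width 1, which upper-bounds the treewidth. Any graph with an edge has treewidth ≥ 1, and G has the edge 1–2. Therefore the treewidth is 1.

1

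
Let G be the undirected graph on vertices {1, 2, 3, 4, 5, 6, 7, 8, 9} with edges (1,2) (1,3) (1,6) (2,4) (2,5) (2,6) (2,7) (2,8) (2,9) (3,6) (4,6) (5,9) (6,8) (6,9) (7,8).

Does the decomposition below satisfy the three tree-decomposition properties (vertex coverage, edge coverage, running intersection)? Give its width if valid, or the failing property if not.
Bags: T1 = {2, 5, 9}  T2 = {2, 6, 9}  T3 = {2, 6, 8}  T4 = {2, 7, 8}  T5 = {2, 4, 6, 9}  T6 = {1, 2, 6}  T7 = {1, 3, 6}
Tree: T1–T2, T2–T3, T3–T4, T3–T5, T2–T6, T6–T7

A tree decomposition must satisfy three properties: every vertex lies in some bag; for every edge, both endpoints lie together in some bag; and for every vertex, the bags containing it form a connected subtree. Here bags containing vertex 9 are not connected in the tree, so the decomposition is invalid.

No — bags containing vertex 9 are not connected in the tree.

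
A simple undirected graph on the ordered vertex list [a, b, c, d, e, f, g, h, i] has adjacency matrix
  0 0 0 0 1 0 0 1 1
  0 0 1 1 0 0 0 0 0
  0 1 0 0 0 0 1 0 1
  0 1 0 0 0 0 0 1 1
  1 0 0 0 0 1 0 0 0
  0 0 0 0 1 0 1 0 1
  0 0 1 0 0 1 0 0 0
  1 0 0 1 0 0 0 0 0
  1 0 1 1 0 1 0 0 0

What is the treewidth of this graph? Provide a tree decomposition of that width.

Each bag holds 4 vertices, so the decomposition has width 3, which upper-bounds the treewidth. For the lower bound: the 4 vertex sets {b,d,h}, {a}, {i}, {c,e,f,g} are disjoint, each induces a connected subgraph, and every pair is joined by at least one edge of G. Contracting each set to a single vertex therefore yields K_{4} as a minor, and since treewidth is minor-monotone, tw(G) ≥ tw(K_{4}) = 3. The upper and lower bounds meet at 3, so that is the treewidth.

Treewidth 3.
Bags: B1 = {a, b, d, h}  B2 = {a, b, d, i}  B3 = {a, b, c, i}  B4 = {a, c, e, i}  B5 = {c, e, f, i}  B6 = {c, e, f, g}
Tree: B1–B2, B2–B3, B3–B4, B4–B5, B5–B6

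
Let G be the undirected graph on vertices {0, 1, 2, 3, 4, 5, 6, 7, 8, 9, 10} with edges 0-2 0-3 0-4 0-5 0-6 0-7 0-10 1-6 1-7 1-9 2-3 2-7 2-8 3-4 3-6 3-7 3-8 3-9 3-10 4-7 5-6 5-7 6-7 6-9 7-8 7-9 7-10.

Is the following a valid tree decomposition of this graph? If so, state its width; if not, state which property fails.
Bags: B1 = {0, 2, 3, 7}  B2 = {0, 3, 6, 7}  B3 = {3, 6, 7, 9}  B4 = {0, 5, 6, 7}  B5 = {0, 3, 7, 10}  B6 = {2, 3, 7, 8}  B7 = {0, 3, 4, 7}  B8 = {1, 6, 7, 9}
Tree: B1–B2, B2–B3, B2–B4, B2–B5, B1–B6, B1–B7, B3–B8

Yes; width 3.

Vertex coverage: the bags together contain {0, 1, 2, 3, 4, 5, 6, 7, 8, 9, 10}, the full vertex set. Edge coverage: each edge of G has both endpoints in at least one bag. Running intersection: for every vertex, the bags containing it form a connected subtree. All three properties hold, so this is a valid tree decomposition of width max|bag| − 1 = 3, and hence tw(G) ≤ 3.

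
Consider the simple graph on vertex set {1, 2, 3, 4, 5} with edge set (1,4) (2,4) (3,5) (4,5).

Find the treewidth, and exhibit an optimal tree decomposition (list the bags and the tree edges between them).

Treewidth 1.
One such decomposition:
Bags: B1 = {1, 4}  B2 = {4, 5}  B3 = {2, 4}  B4 = {3, 5}
Tree: B1–B2, B1–B3, B2–B4

Each bag holds 2 vertices, so the decomposition has width 1, which upper-bounds the treewidth. Any graph with an edge has treewidth ≥ 1, and G has the edge 1–4. Hence tw(G) = 1 exactly.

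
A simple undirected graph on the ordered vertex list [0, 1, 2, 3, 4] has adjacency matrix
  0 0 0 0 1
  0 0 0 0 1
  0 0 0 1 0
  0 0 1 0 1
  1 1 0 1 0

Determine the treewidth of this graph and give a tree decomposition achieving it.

Treewidth 1.
Bags: B1 = {1, 4}  B2 = {3, 4}  B3 = {2, 3}  B4 = {0, 4}
Tree: B1–B2, B2–B3, B1–B4

Each bag holds 2 vertices, so the decomposition has width 1, which upper-bounds the treewidth. G has an edge, so its treewidth is at least 1. Therefore the treewidth is 1.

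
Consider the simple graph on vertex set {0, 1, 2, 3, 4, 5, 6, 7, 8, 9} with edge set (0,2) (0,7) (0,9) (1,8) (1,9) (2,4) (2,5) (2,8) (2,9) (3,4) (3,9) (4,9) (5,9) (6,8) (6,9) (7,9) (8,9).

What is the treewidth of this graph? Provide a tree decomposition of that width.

Every bag has size at most 3, so the width is 3 − 1 = 2 and tw(G) ≤ 2. On the other hand G contains the 3-clique {1, 8, 9}. A clique must lie in a single bag of any decomposition, so no decomposition can have width below 2. The upper and lower bounds meet at 2, so that is the treewidth.

Treewidth 2.
One such decomposition:
Bags: B1 = {0, 2, 9}  B2 = {2, 4, 9}  B3 = {2, 5, 9}  B4 = {2, 8, 9}  B5 = {1, 8, 9}  B6 = {3, 4, 9}  B7 = {6, 8, 9}  B8 = {0, 7, 9}
Tree: B1–B2, B1–B3, B3–B4, B4–B5, B2–B6, B4–B7, B1–B8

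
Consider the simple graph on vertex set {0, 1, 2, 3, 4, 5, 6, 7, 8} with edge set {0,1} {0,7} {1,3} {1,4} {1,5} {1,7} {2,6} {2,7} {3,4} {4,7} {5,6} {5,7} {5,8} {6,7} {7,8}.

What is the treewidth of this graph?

2

A width-2 tree decomposition is:
Bags: B1 = {5, 7, 8}  B2 = {1, 5, 7}  B3 = {1, 4, 7}  B4 = {5, 6, 7}  B5 = {2, 6, 7}  B6 = {1, 3, 4}  B7 = {0, 1, 7}
Tree: B1–B2, B2–B3, B1–B4, B4–B5, B3–B6, B2–B7
The largest bag has 3 vertices, giving width 2; this decomposition certifies tw(G) ≤ 2. For the lower bound, the 3 vertices {1, 3, 4} are pairwise adjacent, and any tree decomposition puts a clique entirely inside one bag — forcing width ≥ 2. Combining the bounds, tw(G) = 2.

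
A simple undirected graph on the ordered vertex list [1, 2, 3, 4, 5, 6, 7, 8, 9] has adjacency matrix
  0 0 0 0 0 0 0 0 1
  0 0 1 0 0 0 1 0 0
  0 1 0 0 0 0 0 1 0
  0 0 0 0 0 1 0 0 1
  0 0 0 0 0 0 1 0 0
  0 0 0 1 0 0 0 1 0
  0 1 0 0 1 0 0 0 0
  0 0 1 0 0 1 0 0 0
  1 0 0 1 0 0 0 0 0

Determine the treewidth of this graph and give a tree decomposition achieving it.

Treewidth 1.
One optimal decomposition is:
Bags: B1 = {5, 7}  B2 = {2, 7}  B3 = {2, 3}  B4 = {3, 8}  B5 = {6, 8}  B6 = {4, 6}  B7 = {4, 9}  B8 = {1, 9}
Tree: B1–B2, B2–B3, B3–B4, B4–B5, B5–B6, B6–B7, B7–B8

The largest bag has 2 vertices, giving width 1; this decomposition certifies tw(G) ≤ 1. Any graph with an edge has treewidth ≥ 1, and G has the edge 5–7. The upper and lower bounds meet at 1, so that is the treewidth.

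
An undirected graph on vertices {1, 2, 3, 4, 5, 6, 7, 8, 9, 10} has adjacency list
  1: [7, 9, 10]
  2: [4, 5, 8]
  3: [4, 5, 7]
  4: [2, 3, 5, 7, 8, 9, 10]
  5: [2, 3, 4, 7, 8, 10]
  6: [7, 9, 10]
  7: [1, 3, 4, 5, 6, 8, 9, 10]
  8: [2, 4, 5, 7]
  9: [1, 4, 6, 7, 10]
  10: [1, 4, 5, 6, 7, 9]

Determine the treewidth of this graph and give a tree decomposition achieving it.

Treewidth 3.
One such decomposition:
Bags: B1 = {3, 4, 5, 7}  B2 = {4, 5, 7, 8}  B3 = {4, 5, 7, 10}  B4 = {2, 4, 5, 8}  B5 = {4, 7, 9, 10}  B6 = {1, 7, 9, 10}  B7 = {6, 7, 9, 10}
Tree: B1–B2, B2–B3, B2–B4, B3–B5, B5–B6, B5–B7

Each bag holds 4 vertices, so the decomposition has width 3, which upper-bounds the treewidth. Conversely, {2, 4, 5, 8} is a clique of size 4, and the vertices of any clique must share a bag in every tree decomposition; so some bag has ≥ 4 vertices and tw(G) ≥ 3. The upper and lower bounds meet at 3, so that is the treewidth.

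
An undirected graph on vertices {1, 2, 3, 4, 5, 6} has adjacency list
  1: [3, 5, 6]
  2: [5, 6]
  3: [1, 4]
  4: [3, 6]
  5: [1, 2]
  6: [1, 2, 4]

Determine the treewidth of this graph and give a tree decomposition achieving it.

Each bag holds 3 vertices, so the decomposition has width 2, which upper-bounds the treewidth. For the lower bound, G contains the cycle 4–3–1–6–4, so G is not a forest; only forests have treewidth ≤ 1, hence tw(G) ≥ 2. The upper and lower bounds meet at 2, so that is the treewidth.

Treewidth 2.
One optimal decomposition is:
Bags: B1 = {3, 4, 6}  B2 = {1, 3, 6}  B3 = {1, 2, 6}  B4 = {1, 2, 5}
Tree: B1–B2, B2–B3, B3–B4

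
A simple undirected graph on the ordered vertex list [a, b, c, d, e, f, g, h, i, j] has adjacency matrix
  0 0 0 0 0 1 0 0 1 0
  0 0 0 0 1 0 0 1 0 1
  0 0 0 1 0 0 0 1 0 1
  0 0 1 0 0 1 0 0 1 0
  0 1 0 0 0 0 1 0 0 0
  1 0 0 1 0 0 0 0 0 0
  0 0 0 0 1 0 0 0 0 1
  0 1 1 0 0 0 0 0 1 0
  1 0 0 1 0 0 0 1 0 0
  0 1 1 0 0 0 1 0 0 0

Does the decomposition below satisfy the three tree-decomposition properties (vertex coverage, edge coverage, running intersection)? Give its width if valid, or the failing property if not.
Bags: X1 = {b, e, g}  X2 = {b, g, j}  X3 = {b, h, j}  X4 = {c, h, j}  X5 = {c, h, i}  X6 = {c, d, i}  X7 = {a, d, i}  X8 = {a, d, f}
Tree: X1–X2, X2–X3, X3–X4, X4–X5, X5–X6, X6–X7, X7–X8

Yes; width 2.

Vertex coverage: the bags together contain {a, b, c, d, e, f, g, h, i, j}, the full vertex set. Edge coverage: each edge of G has both endpoints in at least one bag. Running intersection: for every vertex, the bags containing it form a connected subtree. All three properties hold, so this is a valid tree decomposition of width max|bag| − 1 = 2, and hence tw(G) ≤ 2.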